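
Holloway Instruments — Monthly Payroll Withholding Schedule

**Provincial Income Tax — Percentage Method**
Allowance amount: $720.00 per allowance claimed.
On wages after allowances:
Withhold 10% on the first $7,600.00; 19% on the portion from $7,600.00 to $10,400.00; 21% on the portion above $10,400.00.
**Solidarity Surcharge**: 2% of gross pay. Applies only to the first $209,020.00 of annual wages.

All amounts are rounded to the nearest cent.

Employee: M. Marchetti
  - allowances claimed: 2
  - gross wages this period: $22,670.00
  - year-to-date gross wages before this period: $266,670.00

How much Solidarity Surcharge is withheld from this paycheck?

$0.00

Solidarity Surcharge: YTD $266,670.00 ≥ cap $209,020.00 → $0.00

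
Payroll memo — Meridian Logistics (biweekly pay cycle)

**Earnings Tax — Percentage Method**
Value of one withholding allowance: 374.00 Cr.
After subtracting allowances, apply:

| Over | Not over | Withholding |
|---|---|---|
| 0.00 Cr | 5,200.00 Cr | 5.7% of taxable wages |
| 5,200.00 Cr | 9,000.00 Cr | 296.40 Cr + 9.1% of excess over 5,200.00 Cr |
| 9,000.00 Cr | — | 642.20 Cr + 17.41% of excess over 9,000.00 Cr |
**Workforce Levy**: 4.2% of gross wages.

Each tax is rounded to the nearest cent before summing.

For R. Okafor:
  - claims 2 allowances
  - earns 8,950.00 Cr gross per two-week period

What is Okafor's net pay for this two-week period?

8,004.52 Cr

Earnings Tax: taxable = 8,950.00 Cr − 2×374.00 Cr = 8,202.00 Cr
  296.40 Cr + 9.1% × (8,202.00 Cr − 5,200.00 Cr) = 296.40 Cr + 9.1% × 3,002.00 Cr = 569.58 Cr
Workforce Levy: 4.2% × 8,950.00 Cr = 375.90 Cr
Total withheld: 569.58 Cr + 375.90 Cr = 945.48 Cr
Net pay: 8,950.00 Cr − 945.48 Cr = 8,004.52 Cr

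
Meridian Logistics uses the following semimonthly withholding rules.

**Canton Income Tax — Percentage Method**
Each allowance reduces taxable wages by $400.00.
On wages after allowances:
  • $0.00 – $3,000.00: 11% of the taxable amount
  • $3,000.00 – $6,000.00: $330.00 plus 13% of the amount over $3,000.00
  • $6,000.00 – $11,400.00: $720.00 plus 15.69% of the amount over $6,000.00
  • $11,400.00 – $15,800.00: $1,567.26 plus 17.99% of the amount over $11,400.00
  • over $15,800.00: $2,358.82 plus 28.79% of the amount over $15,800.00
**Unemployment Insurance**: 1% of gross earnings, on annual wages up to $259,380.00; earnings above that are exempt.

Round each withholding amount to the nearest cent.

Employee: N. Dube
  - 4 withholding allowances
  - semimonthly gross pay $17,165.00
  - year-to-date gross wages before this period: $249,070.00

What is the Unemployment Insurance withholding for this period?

$103.10

Unemployment Insurance: cap $259,380.00 − YTD $249,070.00 = $10,310.00 subject; 1% × $10,310.00 = $103.10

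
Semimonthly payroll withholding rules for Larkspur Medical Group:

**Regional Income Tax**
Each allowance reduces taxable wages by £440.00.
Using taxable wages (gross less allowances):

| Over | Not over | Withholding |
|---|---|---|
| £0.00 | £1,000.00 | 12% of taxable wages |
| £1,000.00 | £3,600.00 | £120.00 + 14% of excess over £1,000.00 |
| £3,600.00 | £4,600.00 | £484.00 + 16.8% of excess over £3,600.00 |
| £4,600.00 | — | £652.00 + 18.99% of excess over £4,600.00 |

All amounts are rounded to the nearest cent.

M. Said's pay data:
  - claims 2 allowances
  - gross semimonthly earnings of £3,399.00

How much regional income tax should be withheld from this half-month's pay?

Regional Income Tax: taxable = £3,399.00 − 2×£440.00 = £2,519.00
  £120.00 + 14% × (£2,519.00 − £1,000.00) = £120.00 + 14% × £1,519.00 = £332.66

£332.66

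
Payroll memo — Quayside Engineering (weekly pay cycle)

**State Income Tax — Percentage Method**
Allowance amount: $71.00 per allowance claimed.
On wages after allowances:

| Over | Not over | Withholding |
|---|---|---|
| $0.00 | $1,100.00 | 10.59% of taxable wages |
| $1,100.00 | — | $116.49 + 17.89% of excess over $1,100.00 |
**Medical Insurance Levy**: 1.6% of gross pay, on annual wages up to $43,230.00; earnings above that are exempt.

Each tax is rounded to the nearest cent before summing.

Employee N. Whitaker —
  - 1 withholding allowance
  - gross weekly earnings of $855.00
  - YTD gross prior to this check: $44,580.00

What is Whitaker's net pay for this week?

$771.97

State Income Tax: taxable = $855.00 − 1×$71.00 = $784.00
  10.59% × $784.00 = $83.03
Medical Insurance Levy: YTD $44,580.00 ≥ cap $43,230.00 → $0.00
Total withheld: $83.03 + $0.00 = $83.03
Net pay: $855.00 − $83.03 = $771.97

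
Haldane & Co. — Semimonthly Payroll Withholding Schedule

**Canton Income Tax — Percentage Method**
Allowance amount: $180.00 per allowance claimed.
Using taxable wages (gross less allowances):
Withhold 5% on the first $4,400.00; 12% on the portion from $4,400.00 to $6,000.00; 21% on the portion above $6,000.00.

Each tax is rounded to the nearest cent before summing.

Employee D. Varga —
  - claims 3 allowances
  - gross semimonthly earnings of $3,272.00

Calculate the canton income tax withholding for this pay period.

$136.60

Canton Income Tax: taxable = $3,272.00 − 3×$180.00 = $2,732.00
  5% × $2,732.00 = $136.60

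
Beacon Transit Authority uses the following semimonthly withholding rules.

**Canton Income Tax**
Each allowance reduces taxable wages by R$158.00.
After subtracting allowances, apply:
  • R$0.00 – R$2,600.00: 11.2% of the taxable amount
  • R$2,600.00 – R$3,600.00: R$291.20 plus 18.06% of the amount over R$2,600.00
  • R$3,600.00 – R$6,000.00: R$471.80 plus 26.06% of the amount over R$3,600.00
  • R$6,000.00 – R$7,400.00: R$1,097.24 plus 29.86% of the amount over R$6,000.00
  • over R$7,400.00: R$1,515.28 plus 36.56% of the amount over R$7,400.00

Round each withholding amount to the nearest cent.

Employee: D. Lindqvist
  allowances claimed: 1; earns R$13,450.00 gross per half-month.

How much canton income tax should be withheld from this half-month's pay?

Canton Income Tax: taxable = R$13,450.00 − 1×R$158.00 = R$13,292.00
  R$1,515.28 + 36.56% × (R$13,292.00 − R$7,400.00) = R$1,515.28 + 36.56% × R$5,892.00 = R$3,669.40

R$3,669.40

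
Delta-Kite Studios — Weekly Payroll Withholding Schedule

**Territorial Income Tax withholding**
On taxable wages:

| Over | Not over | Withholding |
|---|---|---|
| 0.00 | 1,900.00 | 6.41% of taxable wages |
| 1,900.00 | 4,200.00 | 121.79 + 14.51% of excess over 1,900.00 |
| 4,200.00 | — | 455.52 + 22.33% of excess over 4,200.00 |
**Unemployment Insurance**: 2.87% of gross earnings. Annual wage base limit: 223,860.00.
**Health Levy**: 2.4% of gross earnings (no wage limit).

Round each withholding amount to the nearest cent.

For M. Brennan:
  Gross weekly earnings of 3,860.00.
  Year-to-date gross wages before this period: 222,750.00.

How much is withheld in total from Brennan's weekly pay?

530.69

Territorial Income Tax: taxable = 3,860.00
  121.79 + 14.51% × (3,860.00 − 1,900.00) = 121.79 + 14.51% × 1,960.00 = 406.19
Unemployment Insurance: cap 223,860.00 − YTD 222,750.00 = 1,110.00 subject; 2.87% × 1,110.00 = 31.86
Health Levy: 2.4% × 3,860.00 = 92.64
Total: 406.19 + 31.86 + 92.64 = 530.69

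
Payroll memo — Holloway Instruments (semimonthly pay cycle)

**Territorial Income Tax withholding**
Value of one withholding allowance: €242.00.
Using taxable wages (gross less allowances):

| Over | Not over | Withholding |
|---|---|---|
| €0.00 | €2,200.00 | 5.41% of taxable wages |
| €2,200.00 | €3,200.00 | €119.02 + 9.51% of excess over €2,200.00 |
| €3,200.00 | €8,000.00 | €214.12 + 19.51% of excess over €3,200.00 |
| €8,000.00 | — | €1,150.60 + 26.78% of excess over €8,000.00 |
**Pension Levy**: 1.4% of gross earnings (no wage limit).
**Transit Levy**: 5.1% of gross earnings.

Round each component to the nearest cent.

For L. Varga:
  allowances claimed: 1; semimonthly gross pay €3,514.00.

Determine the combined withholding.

Territorial Income Tax: taxable = €3,514.00 − 1×€242.00 = €3,272.00
  €214.12 + 19.51% × (€3,272.00 − €3,200.00) = €214.12 + 19.51% × €72.00 = €228.17
Pension Levy: 1.4% × €3,514.00 = €49.20
Transit Levy: 5.1% × €3,514.00 = €179.21
Total: €228.17 + €49.20 + €179.21 = €456.58

€456.58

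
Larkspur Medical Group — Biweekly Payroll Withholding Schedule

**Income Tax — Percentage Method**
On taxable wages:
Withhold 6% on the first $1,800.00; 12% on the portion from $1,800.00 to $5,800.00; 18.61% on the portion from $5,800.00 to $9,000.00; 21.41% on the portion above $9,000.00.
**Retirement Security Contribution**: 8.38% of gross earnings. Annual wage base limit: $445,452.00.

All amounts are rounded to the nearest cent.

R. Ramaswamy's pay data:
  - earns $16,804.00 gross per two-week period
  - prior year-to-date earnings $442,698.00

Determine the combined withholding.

$3,085.15

Income Tax: taxable = $16,804.00
  $1,183.52 + 21.41% × ($16,804.00 − $9,000.00) = $1,183.52 + 21.41% × $7,804.00 = $2,854.36
Retirement Security Contribution: cap $445,452.00 − YTD $442,698.00 = $2,754.00 subject; 8.38% × $2,754.00 = $230.79
Total: $2,854.36 + $230.79 = $3,085.15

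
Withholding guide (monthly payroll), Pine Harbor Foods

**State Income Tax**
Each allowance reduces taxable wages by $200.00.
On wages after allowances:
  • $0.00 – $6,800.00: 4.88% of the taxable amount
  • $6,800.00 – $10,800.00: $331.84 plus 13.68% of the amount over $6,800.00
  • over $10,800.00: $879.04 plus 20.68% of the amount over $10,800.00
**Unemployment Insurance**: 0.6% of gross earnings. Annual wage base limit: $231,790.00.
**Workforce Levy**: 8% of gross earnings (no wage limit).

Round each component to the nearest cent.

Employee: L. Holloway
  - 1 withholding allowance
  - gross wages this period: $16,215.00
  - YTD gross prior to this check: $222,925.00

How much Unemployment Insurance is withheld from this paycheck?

$53.19

Unemployment Insurance: cap $231,790.00 − YTD $222,925.00 = $8,865.00 subject; 0.6% × $8,865.00 = $53.19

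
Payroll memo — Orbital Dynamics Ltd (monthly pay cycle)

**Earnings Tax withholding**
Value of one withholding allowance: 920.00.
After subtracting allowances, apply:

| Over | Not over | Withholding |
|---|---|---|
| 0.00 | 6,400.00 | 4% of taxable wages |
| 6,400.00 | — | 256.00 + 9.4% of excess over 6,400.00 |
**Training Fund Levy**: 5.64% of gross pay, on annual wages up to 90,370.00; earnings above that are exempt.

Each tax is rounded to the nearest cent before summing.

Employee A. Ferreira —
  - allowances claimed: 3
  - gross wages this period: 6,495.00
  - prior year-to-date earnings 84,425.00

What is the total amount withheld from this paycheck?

Earnings Tax: taxable = 6,495.00 − 3×920.00 = 3,735.00
  4% × 3,735.00 = 149.40
Training Fund Levy: cap 90,370.00 − YTD 84,425.00 = 5,945.00 subject; 5.64% × 5,945.00 = 335.30
Total: 149.40 + 335.30 = 484.70

484.70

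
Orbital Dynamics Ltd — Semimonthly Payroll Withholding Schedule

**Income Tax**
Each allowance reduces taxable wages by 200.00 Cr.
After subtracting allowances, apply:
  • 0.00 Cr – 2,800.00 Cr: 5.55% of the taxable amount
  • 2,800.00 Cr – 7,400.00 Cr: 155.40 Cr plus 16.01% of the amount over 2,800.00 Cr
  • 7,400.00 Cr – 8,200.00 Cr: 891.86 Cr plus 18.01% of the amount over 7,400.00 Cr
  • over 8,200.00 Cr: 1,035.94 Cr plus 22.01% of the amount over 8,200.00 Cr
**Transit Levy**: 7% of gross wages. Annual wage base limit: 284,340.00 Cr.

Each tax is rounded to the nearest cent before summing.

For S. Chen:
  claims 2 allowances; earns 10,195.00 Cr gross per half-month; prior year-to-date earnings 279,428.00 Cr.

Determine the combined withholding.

Income Tax: taxable = 10,195.00 Cr − 2×200.00 Cr = 9,795.00 Cr
  1,035.94 Cr + 22.01% × (9,795.00 Cr − 8,200.00 Cr) = 1,035.94 Cr + 22.01% × 1,595.00 Cr = 1,387.00 Cr
Transit Levy: cap 284,340.00 Cr − YTD 279,428.00 Cr = 4,912.00 Cr subject; 7% × 4,912.00 Cr = 343.84 Cr
Total: 1,387.00 Cr + 343.84 Cr = 1,730.84 Cr

1,730.84 Cr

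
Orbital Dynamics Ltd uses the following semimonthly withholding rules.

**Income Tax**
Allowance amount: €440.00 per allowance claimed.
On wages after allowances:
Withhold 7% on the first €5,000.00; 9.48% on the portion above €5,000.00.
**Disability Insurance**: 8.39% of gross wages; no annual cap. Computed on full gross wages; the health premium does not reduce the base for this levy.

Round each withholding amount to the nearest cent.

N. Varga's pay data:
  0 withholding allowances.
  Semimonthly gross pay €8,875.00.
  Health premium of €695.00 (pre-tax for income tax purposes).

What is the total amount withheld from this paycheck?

€1,396.07

Income Tax: taxable = €8,875.00 − €695.00 = €8,180.00
  €350.00 + 9.48% × (€8,180.00 − €5,000.00) = €350.00 + 9.48% × €3,180.00 = €651.46
Disability Insurance: 8.39% × €8,875.00 = €744.61
Total: €651.46 + €744.61 = €1,396.07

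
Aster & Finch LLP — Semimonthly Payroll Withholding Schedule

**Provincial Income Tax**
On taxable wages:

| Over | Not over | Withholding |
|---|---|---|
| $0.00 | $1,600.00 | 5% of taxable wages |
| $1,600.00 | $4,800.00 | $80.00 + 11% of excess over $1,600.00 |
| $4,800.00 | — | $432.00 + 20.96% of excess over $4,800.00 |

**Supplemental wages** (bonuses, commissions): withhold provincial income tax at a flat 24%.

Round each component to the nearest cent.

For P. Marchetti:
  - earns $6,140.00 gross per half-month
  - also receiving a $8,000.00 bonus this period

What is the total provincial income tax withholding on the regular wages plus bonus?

Provincial Income Tax: taxable = $6,140.00
  $432.00 + 20.96% × ($6,140.00 − $4,800.00) = $432.00 + 20.96% × $1,340.00 = $712.86
Supplemental (24% flat on bonus): 24% × $8,000.00 = $1,920.00
Total provincial income tax: $712.86 + $1,920.00 = $2,632.86

$2,632.86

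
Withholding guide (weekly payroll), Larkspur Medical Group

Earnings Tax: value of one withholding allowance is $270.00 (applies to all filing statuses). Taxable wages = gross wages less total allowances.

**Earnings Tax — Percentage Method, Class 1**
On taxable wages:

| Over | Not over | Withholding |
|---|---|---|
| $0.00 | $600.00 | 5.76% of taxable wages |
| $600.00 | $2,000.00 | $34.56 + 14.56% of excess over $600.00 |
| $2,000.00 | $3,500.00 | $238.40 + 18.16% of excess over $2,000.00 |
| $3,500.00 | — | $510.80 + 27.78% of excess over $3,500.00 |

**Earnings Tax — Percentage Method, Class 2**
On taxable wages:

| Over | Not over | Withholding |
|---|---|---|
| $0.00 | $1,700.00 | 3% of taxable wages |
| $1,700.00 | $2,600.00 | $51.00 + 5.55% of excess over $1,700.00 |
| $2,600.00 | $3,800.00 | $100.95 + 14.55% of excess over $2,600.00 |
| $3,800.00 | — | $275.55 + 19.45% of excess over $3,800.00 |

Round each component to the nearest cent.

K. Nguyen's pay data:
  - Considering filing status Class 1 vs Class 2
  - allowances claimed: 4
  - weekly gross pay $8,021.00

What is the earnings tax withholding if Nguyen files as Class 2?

$886.47

Earnings Tax (Class 2): taxable = $8,021.00 − 4×$270.00 = $6,941.00
  $275.55 + 19.45% × ($6,941.00 − $3,800.00) = $275.55 + 19.45% × $3,141.00 = $886.47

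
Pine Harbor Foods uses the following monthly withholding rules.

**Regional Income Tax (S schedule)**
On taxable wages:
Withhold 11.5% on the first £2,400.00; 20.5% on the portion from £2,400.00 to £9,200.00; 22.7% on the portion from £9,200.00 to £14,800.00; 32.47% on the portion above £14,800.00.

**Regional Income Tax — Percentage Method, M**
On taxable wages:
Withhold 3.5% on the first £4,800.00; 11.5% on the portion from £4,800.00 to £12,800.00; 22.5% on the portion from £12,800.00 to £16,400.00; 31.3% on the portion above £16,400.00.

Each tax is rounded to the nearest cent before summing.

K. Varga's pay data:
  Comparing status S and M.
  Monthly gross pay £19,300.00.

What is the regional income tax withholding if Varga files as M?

Regional Income Tax (M): taxable = £19,300.00
  £1,898.00 + 31.3% × (£19,300.00 − £16,400.00) = £1,898.00 + 31.3% × £2,900.00 = £2,805.70

£2,805.70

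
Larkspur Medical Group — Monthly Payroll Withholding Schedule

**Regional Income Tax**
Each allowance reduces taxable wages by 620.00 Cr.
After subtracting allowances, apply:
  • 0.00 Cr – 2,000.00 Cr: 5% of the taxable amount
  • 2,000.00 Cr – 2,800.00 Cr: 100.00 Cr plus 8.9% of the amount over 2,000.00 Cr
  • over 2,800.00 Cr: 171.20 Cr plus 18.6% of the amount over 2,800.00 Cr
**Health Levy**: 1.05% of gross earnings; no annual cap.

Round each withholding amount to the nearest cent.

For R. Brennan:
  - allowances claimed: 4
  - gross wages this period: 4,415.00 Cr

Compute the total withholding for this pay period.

Regional Income Tax: taxable = 4,415.00 Cr − 4×620.00 Cr = 1,935.00 Cr
  5% × 1,935.00 Cr = 96.75 Cr
Health Levy: 1.05% × 4,415.00 Cr = 46.36 Cr
Total: 96.75 Cr + 46.36 Cr = 143.11 Cr

143.11 Cr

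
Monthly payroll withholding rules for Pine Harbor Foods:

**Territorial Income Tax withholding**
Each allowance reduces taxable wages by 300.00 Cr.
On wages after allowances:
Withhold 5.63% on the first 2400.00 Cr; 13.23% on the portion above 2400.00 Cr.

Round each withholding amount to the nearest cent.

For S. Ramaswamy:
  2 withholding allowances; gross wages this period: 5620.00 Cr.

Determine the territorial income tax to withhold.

Territorial Income Tax: taxable = 5620.00 Cr − 2×300.00 Cr = 5020.00 Cr
  135.12 Cr + 13.23% × (5020.00 Cr − 2400.00 Cr) = 135.12 Cr + 13.23% × 2620.00 Cr = 481.75 Cr

481.75 Cr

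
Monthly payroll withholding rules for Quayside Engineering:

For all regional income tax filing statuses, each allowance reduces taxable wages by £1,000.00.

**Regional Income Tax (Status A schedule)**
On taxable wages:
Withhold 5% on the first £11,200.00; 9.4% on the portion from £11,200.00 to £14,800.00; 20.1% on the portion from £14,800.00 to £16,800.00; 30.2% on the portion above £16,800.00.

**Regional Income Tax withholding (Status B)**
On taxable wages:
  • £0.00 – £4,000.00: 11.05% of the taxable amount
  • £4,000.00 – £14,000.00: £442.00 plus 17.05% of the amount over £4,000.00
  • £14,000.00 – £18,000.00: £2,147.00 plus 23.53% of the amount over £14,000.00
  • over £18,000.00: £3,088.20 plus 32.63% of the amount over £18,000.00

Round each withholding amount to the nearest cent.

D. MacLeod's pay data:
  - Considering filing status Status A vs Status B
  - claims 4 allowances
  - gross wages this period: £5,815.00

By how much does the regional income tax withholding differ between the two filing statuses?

Regional Income Tax (Status A): taxable = £5,815.00 − 4×£1,000.00 = £1,815.00
  5% × £1,815.00 = £90.75
Regional Income Tax (Status B): taxable = £5,815.00 − 4×£1,000.00 = £1,815.00
  11.05% × £1,815.00 = £200.56
Difference: |£90.75 − £200.56| = £109.81 (higher under Status B)

£109.81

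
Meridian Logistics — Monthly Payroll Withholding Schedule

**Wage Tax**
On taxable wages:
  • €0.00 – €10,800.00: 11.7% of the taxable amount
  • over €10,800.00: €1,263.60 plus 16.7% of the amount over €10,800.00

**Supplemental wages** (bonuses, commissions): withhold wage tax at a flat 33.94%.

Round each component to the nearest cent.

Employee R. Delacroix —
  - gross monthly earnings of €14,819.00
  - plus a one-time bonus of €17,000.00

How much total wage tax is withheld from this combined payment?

Wage Tax: taxable = €14,819.00
  €1,263.60 + 16.7% × (€14,819.00 − €10,800.00) = €1,263.60 + 16.7% × €4,019.00 = €1,934.77
Supplemental (33.94% flat on bonus): 33.94% × €17,000.00 = €5,769.80
Total wage tax: €1,934.77 + €5,769.80 = €7,704.57

€7,704.57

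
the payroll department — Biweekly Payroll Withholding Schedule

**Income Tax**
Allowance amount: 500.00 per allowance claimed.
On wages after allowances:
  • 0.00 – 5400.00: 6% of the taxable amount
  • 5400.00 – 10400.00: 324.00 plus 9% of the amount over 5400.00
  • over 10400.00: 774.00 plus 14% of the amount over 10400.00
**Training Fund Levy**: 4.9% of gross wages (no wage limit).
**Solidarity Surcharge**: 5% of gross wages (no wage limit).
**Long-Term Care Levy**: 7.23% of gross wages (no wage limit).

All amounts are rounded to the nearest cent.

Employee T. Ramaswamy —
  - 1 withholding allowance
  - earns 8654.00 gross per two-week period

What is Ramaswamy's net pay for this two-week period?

Income Tax: taxable = 8654.00 − 1×500.00 = 8154.00
  324.00 + 9% × (8154.00 − 5400.00) = 324.00 + 9% × 2754.00 = 571.86
Training Fund Levy: 4.9% × 8654.00 = 424.05
Solidarity Surcharge: 5% × 8654.00 = 432.70
Long-Term Care Levy: 7.23% × 8654.00 = 625.68
Total withheld: 571.86 + 424.05 + 432.70 + 625.68 = 2054.29
Net pay: 8654.00 − 2054.29 = 6599.71

6599.71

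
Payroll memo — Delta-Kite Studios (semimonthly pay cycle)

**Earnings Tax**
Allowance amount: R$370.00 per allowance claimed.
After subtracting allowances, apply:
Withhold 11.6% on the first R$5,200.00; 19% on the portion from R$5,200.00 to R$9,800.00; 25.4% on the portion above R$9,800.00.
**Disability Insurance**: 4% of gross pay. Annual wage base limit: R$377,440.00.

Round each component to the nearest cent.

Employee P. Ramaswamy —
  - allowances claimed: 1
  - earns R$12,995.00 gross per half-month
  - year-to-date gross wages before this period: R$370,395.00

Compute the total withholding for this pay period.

Earnings Tax: taxable = R$12,995.00 − 1×R$370.00 = R$12,625.00
  R$1,477.20 + 25.4% × (R$12,625.00 − R$9,800.00) = R$1,477.20 + 25.4% × R$2,825.00 = R$2,194.75
Disability Insurance: cap R$377,440.00 − YTD R$370,395.00 = R$7,045.00 subject; 4% × R$7,045.00 = R$281.80
Total: R$2,194.75 + R$281.80 = R$2,476.55

R$2,476.55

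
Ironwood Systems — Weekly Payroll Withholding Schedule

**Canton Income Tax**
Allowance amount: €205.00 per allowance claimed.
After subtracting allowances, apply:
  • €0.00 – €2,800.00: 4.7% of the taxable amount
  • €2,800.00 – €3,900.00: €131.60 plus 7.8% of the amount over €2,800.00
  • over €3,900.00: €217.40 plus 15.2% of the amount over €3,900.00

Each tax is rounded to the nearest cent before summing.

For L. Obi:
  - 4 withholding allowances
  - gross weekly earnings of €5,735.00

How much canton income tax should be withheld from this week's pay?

€371.68

Canton Income Tax: taxable = €5,735.00 − 4×€205.00 = €4,915.00
  €217.40 + 15.2% × (€4,915.00 − €3,900.00) = €217.40 + 15.2% × €1,015.00 = €371.68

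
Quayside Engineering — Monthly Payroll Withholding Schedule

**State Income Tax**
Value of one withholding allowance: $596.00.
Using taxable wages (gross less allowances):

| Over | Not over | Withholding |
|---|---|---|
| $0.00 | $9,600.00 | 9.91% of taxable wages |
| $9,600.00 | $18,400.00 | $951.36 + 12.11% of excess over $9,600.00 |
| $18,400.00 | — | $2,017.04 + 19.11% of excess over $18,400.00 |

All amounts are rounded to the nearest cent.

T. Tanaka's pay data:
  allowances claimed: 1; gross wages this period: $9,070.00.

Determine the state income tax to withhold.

$839.77

State Income Tax: taxable = $9,070.00 − 1×$596.00 = $8,474.00
  9.91% × $8,474.00 = $839.77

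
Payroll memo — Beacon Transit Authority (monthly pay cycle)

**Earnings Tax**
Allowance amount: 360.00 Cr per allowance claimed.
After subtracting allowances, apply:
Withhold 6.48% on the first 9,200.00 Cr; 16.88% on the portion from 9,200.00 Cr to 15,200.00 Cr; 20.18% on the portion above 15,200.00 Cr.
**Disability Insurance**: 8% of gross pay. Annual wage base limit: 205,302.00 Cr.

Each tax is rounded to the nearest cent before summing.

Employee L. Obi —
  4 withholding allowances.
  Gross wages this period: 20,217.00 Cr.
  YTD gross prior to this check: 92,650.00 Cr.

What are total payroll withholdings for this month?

Earnings Tax: taxable = 20,217.00 Cr − 4×360.00 Cr = 18,777.00 Cr
  1,608.96 Cr + 20.18% × (18,777.00 Cr − 15,200.00 Cr) = 1,608.96 Cr + 20.18% × 3,577.00 Cr = 2,330.80 Cr
Disability Insurance: 8% × 20,217.00 Cr = 1,617.36 Cr
Total: 2,330.80 Cr + 1,617.36 Cr = 3,948.16 Cr

3,948.16 Cr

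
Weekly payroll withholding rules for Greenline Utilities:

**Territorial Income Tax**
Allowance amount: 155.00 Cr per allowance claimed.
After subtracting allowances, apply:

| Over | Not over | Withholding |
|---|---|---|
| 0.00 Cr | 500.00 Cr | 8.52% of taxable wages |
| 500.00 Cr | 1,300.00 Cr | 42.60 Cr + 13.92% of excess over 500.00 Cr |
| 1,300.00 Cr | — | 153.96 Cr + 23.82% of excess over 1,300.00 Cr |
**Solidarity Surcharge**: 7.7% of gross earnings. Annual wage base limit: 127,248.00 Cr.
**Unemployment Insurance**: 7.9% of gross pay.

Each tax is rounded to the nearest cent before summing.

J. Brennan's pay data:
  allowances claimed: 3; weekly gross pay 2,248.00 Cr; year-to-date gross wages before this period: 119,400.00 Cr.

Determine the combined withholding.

619.70 Cr

Territorial Income Tax: taxable = 2,248.00 Cr − 3×155.00 Cr = 1,783.00 Cr
  153.96 Cr + 23.82% × (1,783.00 Cr − 1,300.00 Cr) = 153.96 Cr + 23.82% × 483.00 Cr = 269.01 Cr
Solidarity Surcharge: 7.7% × 2,248.00 Cr = 173.10 Cr
Unemployment Insurance: 7.9% × 2,248.00 Cr = 177.59 Cr
Total: 269.01 Cr + 173.10 Cr + 177.59 Cr = 619.70 Cr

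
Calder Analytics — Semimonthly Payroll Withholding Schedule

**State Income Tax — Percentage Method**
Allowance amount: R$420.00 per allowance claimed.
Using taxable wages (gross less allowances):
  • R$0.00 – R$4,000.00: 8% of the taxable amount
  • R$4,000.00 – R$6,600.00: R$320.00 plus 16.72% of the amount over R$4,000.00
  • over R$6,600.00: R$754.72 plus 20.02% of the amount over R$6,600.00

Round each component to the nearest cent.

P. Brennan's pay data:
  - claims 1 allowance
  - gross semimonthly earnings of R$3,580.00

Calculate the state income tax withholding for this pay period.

R$252.80

State Income Tax: taxable = R$3,580.00 − 1×R$420.00 = R$3,160.00
  8% × R$3,160.00 = R$252.80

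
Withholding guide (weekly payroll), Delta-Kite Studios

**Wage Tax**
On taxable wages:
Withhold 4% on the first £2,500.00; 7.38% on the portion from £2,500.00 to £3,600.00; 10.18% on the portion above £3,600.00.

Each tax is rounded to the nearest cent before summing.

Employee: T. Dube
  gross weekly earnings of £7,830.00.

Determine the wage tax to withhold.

£611.79

Wage Tax: taxable = £7,830.00
  £181.18 + 10.18% × (£7,830.00 − £3,600.00) = £181.18 + 10.18% × £4,230.00 = £611.79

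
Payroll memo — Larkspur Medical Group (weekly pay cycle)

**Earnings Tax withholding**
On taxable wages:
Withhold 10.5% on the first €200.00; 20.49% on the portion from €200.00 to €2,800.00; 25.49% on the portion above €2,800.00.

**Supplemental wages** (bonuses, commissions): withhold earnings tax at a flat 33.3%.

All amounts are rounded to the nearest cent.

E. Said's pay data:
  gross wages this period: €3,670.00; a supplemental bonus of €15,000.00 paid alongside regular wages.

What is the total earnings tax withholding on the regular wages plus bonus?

Earnings Tax: taxable = €3,670.00
  €553.74 + 25.49% × (€3,670.00 − €2,800.00) = €553.74 + 25.49% × €870.00 = €775.50
Supplemental (33.3% flat on bonus): 33.3% × €15,000.00 = €4,995.00
Total earnings tax: €775.50 + €4,995.00 = €5,770.50

€5,770.50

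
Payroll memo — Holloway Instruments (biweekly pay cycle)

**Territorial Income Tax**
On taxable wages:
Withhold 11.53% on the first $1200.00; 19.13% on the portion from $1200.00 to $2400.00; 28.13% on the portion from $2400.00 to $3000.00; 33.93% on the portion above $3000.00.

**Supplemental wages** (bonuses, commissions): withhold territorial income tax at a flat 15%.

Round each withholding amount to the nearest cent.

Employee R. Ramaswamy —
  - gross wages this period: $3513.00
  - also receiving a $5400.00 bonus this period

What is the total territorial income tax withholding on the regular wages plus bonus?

Territorial Income Tax: taxable = $3513.00
  $536.70 + 33.93% × ($3513.00 − $3000.00) = $536.70 + 33.93% × $513.00 = $710.76
Supplemental (15% flat on bonus): 15% × $5400.00 = $810.00
Total territorial income tax: $710.76 + $810.00 = $1520.76

$1520.76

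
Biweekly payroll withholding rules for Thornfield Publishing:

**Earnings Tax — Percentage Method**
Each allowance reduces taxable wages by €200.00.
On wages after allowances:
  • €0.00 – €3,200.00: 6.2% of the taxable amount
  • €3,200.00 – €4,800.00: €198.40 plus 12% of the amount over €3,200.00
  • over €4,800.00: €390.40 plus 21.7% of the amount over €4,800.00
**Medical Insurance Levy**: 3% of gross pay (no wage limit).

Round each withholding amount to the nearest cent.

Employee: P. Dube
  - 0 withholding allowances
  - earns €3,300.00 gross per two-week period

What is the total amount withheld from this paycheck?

€309.40

Earnings Tax: taxable = €3,300.00
  €198.40 + 12% × (€3,300.00 − €3,200.00) = €198.40 + 12% × €100.00 = €210.40
Medical Insurance Levy: 3% × €3,300.00 = €99.00
Total: €210.40 + €99.00 = €309.40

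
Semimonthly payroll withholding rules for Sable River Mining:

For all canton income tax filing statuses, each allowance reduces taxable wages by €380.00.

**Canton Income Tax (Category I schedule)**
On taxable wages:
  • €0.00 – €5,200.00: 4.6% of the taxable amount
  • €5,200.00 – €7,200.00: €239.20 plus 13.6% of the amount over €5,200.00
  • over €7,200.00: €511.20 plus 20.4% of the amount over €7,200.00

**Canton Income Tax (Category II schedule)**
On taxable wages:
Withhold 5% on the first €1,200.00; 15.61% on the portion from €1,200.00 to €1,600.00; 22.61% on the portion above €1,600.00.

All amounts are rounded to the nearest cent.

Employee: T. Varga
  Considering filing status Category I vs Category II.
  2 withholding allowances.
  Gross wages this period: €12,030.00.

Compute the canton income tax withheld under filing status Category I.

Canton Income Tax (Category I): taxable = €12,030.00 − 2×€380.00 = €11,270.00
  €511.20 + 20.4% × (€11,270.00 − €7,200.00) = €511.20 + 20.4% × €4,070.00 = €1,341.48

€1,341.48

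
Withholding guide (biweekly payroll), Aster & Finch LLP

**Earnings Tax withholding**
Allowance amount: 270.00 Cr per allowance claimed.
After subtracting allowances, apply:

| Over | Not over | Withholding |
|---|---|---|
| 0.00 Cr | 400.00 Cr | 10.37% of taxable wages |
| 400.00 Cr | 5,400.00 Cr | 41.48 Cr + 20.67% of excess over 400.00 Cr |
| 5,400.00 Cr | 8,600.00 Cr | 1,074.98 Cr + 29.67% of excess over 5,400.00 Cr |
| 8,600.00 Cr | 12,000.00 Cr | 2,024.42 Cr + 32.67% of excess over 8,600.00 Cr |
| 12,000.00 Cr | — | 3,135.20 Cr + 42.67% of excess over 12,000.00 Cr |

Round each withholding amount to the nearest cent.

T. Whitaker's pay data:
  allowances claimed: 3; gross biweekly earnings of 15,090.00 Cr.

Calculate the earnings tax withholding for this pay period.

Earnings Tax: taxable = 15,090.00 Cr − 3×270.00 Cr = 14,280.00 Cr
  3,135.20 Cr + 42.67% × (14,280.00 Cr − 12,000.00 Cr) = 3,135.20 Cr + 42.67% × 2,280.00 Cr = 4,108.08 Cr

4,108.08 Cr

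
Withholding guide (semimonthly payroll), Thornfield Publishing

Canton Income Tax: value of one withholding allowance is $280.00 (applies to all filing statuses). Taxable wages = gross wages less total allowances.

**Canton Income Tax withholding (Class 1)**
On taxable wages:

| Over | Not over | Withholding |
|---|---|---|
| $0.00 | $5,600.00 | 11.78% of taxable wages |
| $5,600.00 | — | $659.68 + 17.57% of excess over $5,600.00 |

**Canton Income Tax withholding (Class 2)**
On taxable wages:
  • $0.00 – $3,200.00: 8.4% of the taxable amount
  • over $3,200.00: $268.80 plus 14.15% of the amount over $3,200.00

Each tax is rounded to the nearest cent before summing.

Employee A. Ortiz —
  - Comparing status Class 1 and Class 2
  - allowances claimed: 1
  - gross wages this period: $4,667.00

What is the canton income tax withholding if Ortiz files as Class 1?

$516.79

Canton Income Tax (Class 1): taxable = $4,667.00 − 1×$280.00 = $4,387.00
  11.78% × $4,387.00 = $516.79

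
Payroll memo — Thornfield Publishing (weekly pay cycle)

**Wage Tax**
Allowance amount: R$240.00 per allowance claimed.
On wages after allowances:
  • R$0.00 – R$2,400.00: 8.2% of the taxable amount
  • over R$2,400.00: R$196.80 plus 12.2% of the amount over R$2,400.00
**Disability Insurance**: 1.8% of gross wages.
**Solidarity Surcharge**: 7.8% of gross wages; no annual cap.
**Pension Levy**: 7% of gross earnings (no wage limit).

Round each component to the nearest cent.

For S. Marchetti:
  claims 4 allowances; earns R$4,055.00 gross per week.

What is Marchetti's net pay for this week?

R$3,100.28

Wage Tax: taxable = R$4,055.00 − 4×R$240.00 = R$3,095.00
  R$196.80 + 12.2% × (R$3,095.00 − R$2,400.00) = R$196.80 + 12.2% × R$695.00 = R$281.59
Disability Insurance: 1.8% × R$4,055.00 = R$72.99
Solidarity Surcharge: 7.8% × R$4,055.00 = R$316.29
Pension Levy: 7% × R$4,055.00 = R$283.85
Total withheld: R$281.59 + R$72.99 + R$316.29 + R$283.85 = R$954.72
Net pay: R$4,055.00 − R$954.72 = R$3,100.28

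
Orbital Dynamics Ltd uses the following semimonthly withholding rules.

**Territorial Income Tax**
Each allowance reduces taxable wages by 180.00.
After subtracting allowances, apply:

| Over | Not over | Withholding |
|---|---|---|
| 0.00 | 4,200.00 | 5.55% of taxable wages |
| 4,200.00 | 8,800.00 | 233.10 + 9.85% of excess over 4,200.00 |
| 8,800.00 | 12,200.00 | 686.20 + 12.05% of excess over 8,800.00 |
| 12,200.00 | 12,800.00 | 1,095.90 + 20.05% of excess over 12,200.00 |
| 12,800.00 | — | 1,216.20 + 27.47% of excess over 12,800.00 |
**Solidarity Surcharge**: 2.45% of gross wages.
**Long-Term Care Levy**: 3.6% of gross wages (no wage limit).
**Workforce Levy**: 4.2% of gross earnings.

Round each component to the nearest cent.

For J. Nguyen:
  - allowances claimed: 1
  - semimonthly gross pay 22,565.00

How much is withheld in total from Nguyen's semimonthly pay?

6,162.11

Territorial Income Tax: taxable = 22,565.00 − 1×180.00 = 22,385.00
  1,216.20 + 27.47% × (22,385.00 − 12,800.00) = 1,216.20 + 27.47% × 9,585.00 = 3,849.20
Solidarity Surcharge: 2.45% × 22,565.00 = 552.84
Long-Term Care Levy: 3.6% × 22,565.00 = 812.34
Workforce Levy: 4.2% × 22,565.00 = 947.73
Total: 3,849.20 + 552.84 + 812.34 + 947.73 = 6,162.11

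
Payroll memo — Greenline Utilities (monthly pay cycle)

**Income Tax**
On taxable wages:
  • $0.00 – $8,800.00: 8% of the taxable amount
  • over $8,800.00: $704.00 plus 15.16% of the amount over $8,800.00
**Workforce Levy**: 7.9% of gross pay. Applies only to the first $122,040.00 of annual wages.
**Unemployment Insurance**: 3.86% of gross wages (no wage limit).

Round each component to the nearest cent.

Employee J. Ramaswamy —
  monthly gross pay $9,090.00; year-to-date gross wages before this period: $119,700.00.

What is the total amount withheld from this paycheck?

$1,283.69

Income Tax: taxable = $9,090.00
  $704.00 + 15.16% × ($9,090.00 − $8,800.00) = $704.00 + 15.16% × $290.00 = $747.96
Workforce Levy: cap $122,040.00 − YTD $119,700.00 = $2,340.00 subject; 7.9% × $2,340.00 = $184.86
Unemployment Insurance: 3.86% × $9,090.00 = $350.87
Total: $747.96 + $184.86 + $350.87 = $1,283.69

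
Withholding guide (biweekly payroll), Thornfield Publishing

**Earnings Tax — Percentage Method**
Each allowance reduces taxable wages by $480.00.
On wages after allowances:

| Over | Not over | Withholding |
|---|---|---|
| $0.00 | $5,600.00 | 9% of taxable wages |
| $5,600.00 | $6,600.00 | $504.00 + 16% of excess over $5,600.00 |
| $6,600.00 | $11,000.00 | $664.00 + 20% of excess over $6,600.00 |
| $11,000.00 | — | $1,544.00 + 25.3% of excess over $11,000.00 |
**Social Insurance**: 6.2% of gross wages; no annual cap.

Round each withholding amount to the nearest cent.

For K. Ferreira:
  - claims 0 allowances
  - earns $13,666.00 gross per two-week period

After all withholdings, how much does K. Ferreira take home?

$10,600.21

Earnings Tax: taxable = $13,666.00
  $1,544.00 + 25.3% × ($13,666.00 − $11,000.00) = $1,544.00 + 25.3% × $2,666.00 = $2,218.50
Social Insurance: 6.2% × $13,666.00 = $847.29
Total withheld: $2,218.50 + $847.29 = $3,065.79
Net pay: $13,666.00 − $3,065.79 = $10,600.21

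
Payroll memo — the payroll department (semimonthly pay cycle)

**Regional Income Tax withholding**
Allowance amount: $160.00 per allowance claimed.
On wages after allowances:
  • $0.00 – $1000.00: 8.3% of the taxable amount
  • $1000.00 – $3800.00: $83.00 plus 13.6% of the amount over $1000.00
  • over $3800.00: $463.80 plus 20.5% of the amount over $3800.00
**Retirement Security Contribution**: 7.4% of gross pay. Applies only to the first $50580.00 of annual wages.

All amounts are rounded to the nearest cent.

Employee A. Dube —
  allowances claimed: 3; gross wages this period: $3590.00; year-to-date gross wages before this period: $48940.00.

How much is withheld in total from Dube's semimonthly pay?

Regional Income Tax: taxable = $3590.00 − 3×$160.00 = $3110.00
  $83.00 + 13.6% × ($3110.00 − $1000.00) = $83.00 + 13.6% × $2110.00 = $369.96
Retirement Security Contribution: cap $50580.00 − YTD $48940.00 = $1640.00 subject; 7.4% × $1640.00 = $121.36
Total: $369.96 + $121.36 = $491.32

$491.32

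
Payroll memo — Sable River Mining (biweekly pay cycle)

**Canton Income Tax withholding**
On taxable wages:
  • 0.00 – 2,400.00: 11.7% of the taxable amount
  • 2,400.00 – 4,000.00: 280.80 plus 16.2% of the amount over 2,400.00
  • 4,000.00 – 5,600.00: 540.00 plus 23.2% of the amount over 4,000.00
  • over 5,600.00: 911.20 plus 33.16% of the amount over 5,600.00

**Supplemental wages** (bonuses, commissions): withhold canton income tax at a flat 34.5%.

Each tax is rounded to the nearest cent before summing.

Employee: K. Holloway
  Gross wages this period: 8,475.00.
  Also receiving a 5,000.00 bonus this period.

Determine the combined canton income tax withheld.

Canton Income Tax: taxable = 8,475.00
  911.20 + 33.16% × (8,475.00 − 5,600.00) = 911.20 + 33.16% × 2,875.00 = 1,864.55
Supplemental (34.5% flat on bonus): 34.5% × 5,000.00 = 1,725.00
Total canton income tax: 1,864.55 + 1,725.00 = 3,589.55

3,589.55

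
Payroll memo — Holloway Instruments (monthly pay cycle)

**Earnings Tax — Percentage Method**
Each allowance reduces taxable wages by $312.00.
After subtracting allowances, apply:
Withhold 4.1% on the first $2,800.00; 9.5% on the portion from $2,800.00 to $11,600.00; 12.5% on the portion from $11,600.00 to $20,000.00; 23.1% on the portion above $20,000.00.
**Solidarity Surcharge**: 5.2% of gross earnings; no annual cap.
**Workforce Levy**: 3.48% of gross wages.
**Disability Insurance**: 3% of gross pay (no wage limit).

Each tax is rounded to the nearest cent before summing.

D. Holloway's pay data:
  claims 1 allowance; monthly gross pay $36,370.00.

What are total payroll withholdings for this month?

Earnings Tax: taxable = $36,370.00 − 1×$312.00 = $36,058.00
  $2,000.80 + 23.1% × ($36,058.00 − $20,000.00) = $2,000.80 + 23.1% × $16,058.00 = $5,710.20
Solidarity Surcharge: 5.2% × $36,370.00 = $1,891.24
Workforce Levy: 3.48% × $36,370.00 = $1,265.68
Disability Insurance: 3% × $36,370.00 = $1,091.10
Total: $5,710.20 + $1,891.24 + $1,265.68 + $1,091.10 = $9,958.22

$9,958.22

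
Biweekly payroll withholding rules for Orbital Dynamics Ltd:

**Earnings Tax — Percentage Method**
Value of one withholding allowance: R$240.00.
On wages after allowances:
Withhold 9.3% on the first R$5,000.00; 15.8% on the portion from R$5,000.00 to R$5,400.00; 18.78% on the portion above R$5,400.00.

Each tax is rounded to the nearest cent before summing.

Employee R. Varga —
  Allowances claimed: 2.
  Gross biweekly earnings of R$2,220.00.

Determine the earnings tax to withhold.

Earnings Tax: taxable = R$2,220.00 − 2×R$240.00 = R$1,740.00
  9.3% × R$1,740.00 = R$161.82

R$161.82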